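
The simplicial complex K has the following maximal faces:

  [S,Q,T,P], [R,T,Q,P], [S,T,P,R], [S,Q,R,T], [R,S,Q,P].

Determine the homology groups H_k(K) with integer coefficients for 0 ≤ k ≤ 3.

H_0 = Z,  H_1 = 0,  H_2 = 0,  H_3 = Z.

Order the vertices as P < Q < R < S < T. Listing each simplex with vertices in this order, K has dimension 3 with simplices:

  0-simplices (5): P, Q, R, S, T
  1-simplices (10): PQ, PR, PS, PT, QR, QS, QT, RS, RT, ST
  2-simplices (10): PQR, PQS, PQT, PRS, PRT, PST, QRS, QRT, QST, RST
  3-simplices (5): PQRS, PQRT, PQST, PRST, QRST

giving chain groups C_0 ≅ Z^5, C_1 ≅ Z^10, C_2 ≅ Z^10, C_3 ≅ Z^5.

∂_1: C_1 → C_0 sends each edge [p,q] (with p < q) to q − p. For instance
  ∂ST = T − S.
As a 5×10 matrix over Z this has rank 4, with invariant factors (1,1,1,1).

∂_2: C_2 → C_1 sends each 2-simplex [p,q,r] to [q,r] − [p,r] + [p,q]. For instance
  ∂PRS = RS − PS + PR,
  ∂QST = ST − QT + QS.
The 10×10 boundary matrix has rank 6 and Smith normal form diag(1,1,1,1,1,1).

Boundary ∂_3: C_3 → C_2 sends each 3-simplex σ to the alternating sum Σ_i (−1)^i (σ with its i-th vertex removed). For instance
  ∂QRST = RST − QST + QRT − QRS,
  ∂PQRS = QRS − PRS + PQS − PQR.
As a 10×5 matrix over Z this has rank 4, with invariant factors (1,1,1,1).

From H_k ≅ ker(∂_k) / im(∂_{k+1}) we obtain:

  H_0: rank C_0 − rank ∂_1 = 5 − 4 = 1, and the invariant factors of ∂_1 are all 1, so H_0 ≅ Z.
  H_1: rank ker ∂_1 − rank ∂_2 = (10 − 4) − 6 = 0, and the invariant factors of ∂_2 are all 1, so H_1 ≅ 0.
  H_2: rank ker ∂_2 − rank ∂_3 = (10 − 6) − 4 = 0, and the invariant factors of ∂_3 are all 1, so H_2 ≅ 0.
  H_3: rank ker ∂_3 − rank ∂_4 = (5 − 4) − 0 = 1, and there is no ∂_4, so H_3 ≅ Z.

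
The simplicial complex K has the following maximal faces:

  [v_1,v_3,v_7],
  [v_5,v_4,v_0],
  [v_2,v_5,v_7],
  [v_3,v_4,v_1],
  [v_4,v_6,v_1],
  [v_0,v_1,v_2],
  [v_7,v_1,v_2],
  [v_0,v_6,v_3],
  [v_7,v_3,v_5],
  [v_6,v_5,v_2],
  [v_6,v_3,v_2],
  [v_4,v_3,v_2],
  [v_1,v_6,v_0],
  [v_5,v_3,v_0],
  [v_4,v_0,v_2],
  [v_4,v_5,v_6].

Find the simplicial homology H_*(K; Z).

K has 8 vertices, 24 edges, 16 triangles.
rank ∂_0 = 0, rank ∂_1 = 7 ⇒ b_0 = 8 − 0 − 7 = 1; all invariant factors of ∂_1 are 1 so no torsion. So H_0 ≅ Z.
rank ∂_1 = 7, rank ∂_2 = 15 ⇒ b_1 = 24 − 7 − 15 = 2; all invariant factors of ∂_2 are 1 so no torsion. So H_1 ≅ Z^2.
rank ∂_2 = 15, rank ∂_3 = 0 ⇒ b_2 = 16 − 15 − 0 = 1. So H_2 ≅ Z.

H_0 = Z,  H_1 = Z^2,  H_2 = Z.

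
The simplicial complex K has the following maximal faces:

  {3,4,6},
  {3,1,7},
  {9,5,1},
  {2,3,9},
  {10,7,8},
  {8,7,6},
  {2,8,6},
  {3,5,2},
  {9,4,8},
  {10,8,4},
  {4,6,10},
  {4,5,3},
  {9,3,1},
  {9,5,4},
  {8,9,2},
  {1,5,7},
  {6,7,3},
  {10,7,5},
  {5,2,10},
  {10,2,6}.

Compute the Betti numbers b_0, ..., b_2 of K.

b_0 = 1, b_1 = 1, b_2 = 0.

Fix the vertex order 1 < 2 < 3 < 4 < 5 < 6 < 7 < 8 < 9 < 10 and write every simplex with vertices in increasing order. Then dim K = 2 and the simplices of K are:

  0-simplices (10): [1], [2], [3], [4], [5], [6], [7], [8], [9], [10]
  1-simplices (30): (30 of them)
  2-simplices (20): (20 of them)

giving chain groups C_0 ≅ Z^10, C_1 ≅ Z^30, C_2 ≅ Z^20.

Boundary ∂_1: C_1 → C_0 sends each edge [p,q] (with p < q) to q − p.
This gives a 10×30 integer matrix of rank 9; reducing to Smith normal form yields diagonal entries (1,1,1,1,1,1,1,1,1).

The boundary map ∂_2: C_2 → C_1 sends each 2-simplex [p,q,r] to [q,r] − [p,r] + [p,q]. For instance
  ∂[2,3,9] = [3,9] − [2,9] + [2,3],
  ∂[4,8,9] = [8,9] − [4,9] + [4,8].
The resulting 30×20 matrix has rank 20, and its Smith normal form has invariant factors (1,1,1,1,1,1,1,1,1,1,1,1,1,1,1,1,1,1,1,2).

Now H_k = ker ∂_k / im ∂_{k+1}, so:

  H_0: rank C_0 − rank ∂_1 = 10 − 9 = 1, and the invariant factors of ∂_1 are all 1, so H_0 = Z.
  H_1: rank ker ∂_1 − rank ∂_2 = (30 − 9) − 20 = 1, and ∂_2 has invariant factor 2 > 1, so H_1 = Z ⊕ Z/2.
  H_2: rank ker ∂_2 − rank ∂_3 = (20 − 20) − 0 = 0, and there is no ∂_3, so H_2 = 0.

As a check, the Euler characteristic is 10 − 30 + 20 = 0, which agrees with 1 − 1 + 0 = 0.
(K is a triangulation of the Klein bottle.)

Hence the Betti numbers are b_0 = 1, b_1 = 1, b_2 = 0.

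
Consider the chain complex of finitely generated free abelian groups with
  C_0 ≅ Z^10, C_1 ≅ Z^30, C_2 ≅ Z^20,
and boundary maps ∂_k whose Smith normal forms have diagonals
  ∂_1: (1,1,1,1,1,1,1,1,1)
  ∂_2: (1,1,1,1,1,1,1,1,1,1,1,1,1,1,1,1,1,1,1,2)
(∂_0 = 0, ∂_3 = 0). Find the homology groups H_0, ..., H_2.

H_0 ≅ Z,  H_1 ≅ Z ⊕ Z/2Z,  H_2 = 0.

H_0: b_0 = 10 − 0 − 9 = 1; torsion from ∂_1 factors > 1: none. So H_0 ≅ Z.
H_1: b_1 = 30 − 9 − 20 = 1; torsion from ∂_2 factors > 1: [2]. So H_1 ≅ Z ⊕ Z/2Z.
H_2: b_2 = 20 − 20 − 0 = 0; torsion from ∂_3 factors > 1: none. So H_2 ≅ 0.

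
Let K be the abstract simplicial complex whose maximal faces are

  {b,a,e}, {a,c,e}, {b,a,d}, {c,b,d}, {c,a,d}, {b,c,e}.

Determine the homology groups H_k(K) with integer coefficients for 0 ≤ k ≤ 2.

H_0 = Z,  H_1 = 0,  H_2 = Z.

We work with the vertex ordering a < b < c < d < e. The simplices of K, each written with vertices in increasing order, are:

  0-simplices (5): a, b, c, d, e
  1-simplices (9): ab, ac, ad, ae, bc, bd, be, cd, ce
  2-simplices (6): abd, abe, acd, ace, bcd, bce

so the chain groups are C_0 ≅ Z^5, C_1 ≅ Z^9, C_2 ≅ Z^6.

Boundary ∂_1: C_1 → C_0 is given by ∂[p,q] = [q] − [p]. For instance
  ∂ad = d − a.
This gives a 5×9 integer matrix of rank 4; reducing to Smith normal form yields diagonal entries (1,1,1,1).

The boundary map ∂_2: C_2 → C_1 sends each 2-simplex [p,q,r] to [q,r] − [p,r] + [p,q]. For instance
  ∂abd = bd − ad + ab,
  ∂ace = ce − ae + ac.
This gives a 9×6 integer matrix of rank 5; reducing to Smith normal form yields diagonal entries (1,1,1,1,1).

Computing H_k = (kernel of ∂_k) / (image of ∂_{k+1}):

  H_0: rank C_0 − rank ∂_1 = 5 − 4 = 1, and the invariant factors of ∂_1 are all 1, so H_0 = Z.
  H_1: rank ker ∂_1 − rank ∂_2 = (9 − 4) − 5 = 0, and the invariant factors of ∂_2 are all 1, so H_1 = 0.
  H_2: rank ker ∂_2 − rank ∂_3 = (6 − 5) − 0 = 1, and there is no ∂_3, so H_2 = Z.

As a check, the Euler characteristic is 5 − 9 + 6 = 2, which agrees with 1 − 0 + 1 = 2.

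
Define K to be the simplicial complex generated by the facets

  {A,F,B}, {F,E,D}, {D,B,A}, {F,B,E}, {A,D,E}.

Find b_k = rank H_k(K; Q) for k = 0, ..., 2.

b_0 = 1, b_1 = 1, b_2 = 0.

Order the vertices as A < B < D < E < F. Listing each simplex with vertices in this order, K has dimension 2 with simplices:

  0-simplices (5): A, B, D, E, F
  1-simplices (10): AB, AD, AE, AF, BD, BE, BF, DE, DF, EF
  2-simplices (5): ABD, ABF, ADE, BEF, DEF

Hence C_0 ≅ Z^5, C_1 ≅ Z^10, C_2 ≅ Z^5.

Boundary ∂_1: C_1 → C_0 maps an edge to its endpoints' difference, ∂[p,q] = q − p.
The 5×10 boundary matrix has rank 4 and Smith normal form diag(1,1,1,1).

The boundary map ∂_2: C_2 → C_1 acts by ∂[p,q,r] = [q,r] − [p,r] + [p,q]. For instance
  ∂ABD = BD − AD + AB,
  ∂ABF = BF − AF + AB.
The resulting 10×5 matrix has rank 5, and its Smith normal form has invariant factors (1,1,1,1,1).

From H_k ≅ ker(∂_k) / im(∂_{k+1}) we obtain:

  H_0: rank C_0 − rank ∂_1 = 5 − 4 = 1, and the invariant factors of ∂_1 are all 1, so H_0 ≅ Z.
  H_1: rank ker ∂_1 − rank ∂_2 = (10 − 4) − 5 = 1, and the invariant factors of ∂_2 are all 1, so H_1 ≅ Z.
  H_2: rank ker ∂_2 − rank ∂_3 = (5 − 5) − 0 = 0, and there is no ∂_3, so H_2 ≅ 0.

As a check, the Euler characteristic is 5 − 10 + 5 = 0, which agrees with 1 − 1 + 0 = 0.

Hence the Betti numbers are b_0 = 1, b_1 = 1, b_2 = 0.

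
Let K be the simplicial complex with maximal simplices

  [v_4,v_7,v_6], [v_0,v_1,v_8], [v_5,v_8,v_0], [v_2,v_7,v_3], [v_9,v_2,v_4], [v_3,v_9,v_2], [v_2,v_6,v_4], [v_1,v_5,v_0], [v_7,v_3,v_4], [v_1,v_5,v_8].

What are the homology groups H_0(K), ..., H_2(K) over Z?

H_0 = Z^2,  H_1 = Z,  H_2 = Z.

Take the total order v_0 < v_1 < v_2 < v_3 < v_4 < v_5 < v_6 < v_7 < v_8 < v_9 on the vertex set. Then K (dimension 2) consists of the simplices:

  0-simplices (10): [v_0], [v_1], [v_2], [v_3], [v_4], [v_5], [v_6], [v_7], [v_8], [v_9]
  1-simplices (18): (18 of them)
  2-simplices (10): [v_0,v_1,v_5], [v_0,v_1,v_8], [v_0,v_5,v_8], [v_1,v_5,v_8], [v_2,v_3,v_7], [v_2,v_3,v_9], [v_2,v_4,v_6], [v_2,v_4,v_9], [v_3,v_4,v_7], [v_4,v_6,v_7]

Hence C_0 ≅ Z^10, C_1 ≅ Z^18, C_2 ≅ Z^10.

The boundary map ∂_1: C_1 → C_0 maps an edge to its endpoints' difference, ∂[p,q] = q − p.
As a 10×18 matrix over Z this has rank 8, with invariant factors (1,1,1,1,1,1,1,1).

The boundary map ∂_2: C_2 → C_1 maps a triangle to the signed sum of its edges. For instance
  ∂[v_0,v_1,v_8] = [v_1,v_8] − [v_0,v_8] + [v_0,v_1],
  ∂[v_3,v_4,v_7] = [v_4,v_7] − [v_3,v_7] + [v_3,v_4].
The resulting 18×10 matrix has rank 9, and its Smith normal form has invariant factors (1,1,1,1,1,1,1,1,1).

Computing H_k = (kernel of ∂_k) / (image of ∂_{k+1}):

  H_0: rank C_0 − rank ∂_1 = 10 − 8 = 2, and the invariant factors of ∂_1 are all 1, so H_0 ≅ Z^2.
  H_1: rank ker ∂_1 − rank ∂_2 = (18 − 8) − 9 = 1, and the invariant factors of ∂_2 are all 1, so H_1 ≅ Z.
  H_2: rank ker ∂_2 − rank ∂_3 = (10 − 9) − 0 = 1, and there is no ∂_3, so H_2 ≅ Z.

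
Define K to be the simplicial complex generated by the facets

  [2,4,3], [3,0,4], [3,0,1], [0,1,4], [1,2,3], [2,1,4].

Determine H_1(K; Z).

H_1 ≅ 0.

We work with the vertex ordering 0 < 1 < 2 < 3 < 4. The simplices of K, each written with vertices in increasing order, are:

  0-simplices (5): [0], [1], [2], [3], [4]
  1-simplices (9): [0,1], [0,3], [0,4], [1,2], [1,3], [1,4], [2,3], [2,4], [3,4]
  2-simplices (6): [0,1,3], [0,1,4], [0,3,4], [1,2,3], [1,2,4], [2,3,4]

so the chain groups are C_0 ≅ Z^5, C_1 ≅ Z^9, C_2 ≅ Z^6.

Boundary ∂_1: C_1 → C_0 is given by ∂[p,q] = [q] − [p]. For instance
  ∂[2,4] = [4] − [2].
This gives a 5×9 integer matrix of rank 4; reducing to Smith normal form yields diagonal entries (1,1,1,1).

Boundary ∂_2: C_2 → C_1 acts by ∂[p,q,r] = [q,r] − [p,r] + [p,q]. For instance
  ∂[1,2,4] = [2,4] − [1,4] + [1,2],
  ∂[0,1,4] = [1,4] − [0,4] + [0,1].
As a 9×6 matrix over Z this has rank 5, with invariant factors (1,1,1,1,1).

From H_k ≅ ker(∂_k) / im(∂_{k+1}) we obtain:

  H_1: rank ker ∂_1 − rank ∂_2 = (9 − 4) − 5 = 0, and the invariant factors of ∂_2 are all 1, so H_1 ≅ 0.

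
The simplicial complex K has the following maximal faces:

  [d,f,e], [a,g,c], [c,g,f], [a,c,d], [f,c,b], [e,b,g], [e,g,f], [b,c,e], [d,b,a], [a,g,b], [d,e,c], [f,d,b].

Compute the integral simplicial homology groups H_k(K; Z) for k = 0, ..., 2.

H_0 = Z,  H_1 = Z/2,  H_2 = 0.

Take the total order a < b < c < d < e < f < g on the vertex set. Then K (dimension 2) consists of the simplices:

  0-simplices (7): a, b, c, d, e, f, g
  1-simplices (18): ab, ac, ad, ag, bc, bd, be, bf, bg, cd, ce, cf, cg, de, df, ef, eg, fg
  2-simplices (12): abd, abg, acd, acg, bce, bcf, bdf, beg, cde, cfg, def, efg

giving chain groups C_0 ≅ Z^7, C_1 ≅ Z^18, C_2 ≅ Z^12.

∂_1: C_1 → C_0 maps an edge to its endpoints' difference, ∂[p,q] = q − p. For instance
  ∂ce = e − c.
This gives a 7×18 integer matrix of rank 6; reducing to Smith normal form yields diagonal entries (1,1,1,1,1,1).

The boundary map ∂_2: C_2 → C_1 maps a triangle to the signed sum of its edges. For instance
  ∂bcf = cf − bf + bc,
  ∂abd = bd − ad + ab.
As a 18×12 matrix over Z this has rank 12, with invariant factors (1,1,1,1,1,1,1,1,1,1,1,2).

From H_k ≅ ker(∂_k) / im(∂_{k+1}) we obtain:

  H_0: rank C_0 − rank ∂_1 = 7 − 6 = 1, and the invariant factors of ∂_1 are all 1, so H_0 = Z.
  H_1: rank ker ∂_1 − rank ∂_2 = (18 − 6) − 12 = 0, and ∂_2 has invariant factor 2 > 1, so H_1 = Z/2.
  H_2: rank ker ∂_2 − rank ∂_3 = (12 − 12) − 0 = 0, and there is no ∂_3, so H_2 = 0.

(K is a triangulation of the real projective plane RP^2.)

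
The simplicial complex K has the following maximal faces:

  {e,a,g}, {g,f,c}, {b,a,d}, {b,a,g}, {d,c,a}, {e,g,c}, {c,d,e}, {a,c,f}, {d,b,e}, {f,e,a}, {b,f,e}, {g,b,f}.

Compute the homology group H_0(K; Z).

We work with the vertex ordering a < b < c < d < e < f < g. The simplices of K, each written with vertices in increasing order, are:

  0-simplices (7): a, b, c, d, e, f, g
  1-simplices (18): ab, ac, ad, ae, af, ag, bd, be, bf, bg, cd, ce, cf, cg, de, ef, eg, fg
  2-simplices (12): abd, abg, acd, acf, aef, aeg, bde, bef, bfg, cde, ceg, cfg

giving chain groups C_0 ≅ Z^7, C_1 ≅ Z^18, C_2 ≅ Z^12.

∂_1: C_1 → C_0 is given by ∂[p,q] = [q] − [p]. For instance
  ∂ae = e − a.
This gives a 7×18 integer matrix of rank 6; reducing to Smith normal form yields diagonal entries (1,1,1,1,1,1).

∂_2: C_2 → C_1 maps a triangle to the signed sum of its edges. For instance
  ∂bef = ef − bf + be,
  ∂abd = bd − ad + ab.
The resulting 18×12 matrix has rank 12, and its Smith normal form has invariant factors (1,1,1,1,1,1,1,1,1,1,1,2).

Now H_k = ker ∂_k / im ∂_{k+1}, so:

  H_0: rank C_0 − rank ∂_1 = 7 − 6 = 1, and the invariant factors of ∂_1 are all 1, so H_0 ≅ Z.

(K is a triangulation of the real projective plane RP^2.)

H_0 ≅ Z.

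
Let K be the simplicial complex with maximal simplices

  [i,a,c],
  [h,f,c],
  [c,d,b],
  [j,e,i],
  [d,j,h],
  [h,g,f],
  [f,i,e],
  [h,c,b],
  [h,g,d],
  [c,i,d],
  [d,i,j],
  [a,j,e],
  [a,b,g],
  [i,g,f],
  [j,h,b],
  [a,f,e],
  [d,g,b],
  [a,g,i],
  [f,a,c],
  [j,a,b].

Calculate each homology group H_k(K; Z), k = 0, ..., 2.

K has 10 vertices, 30 edges, 20 triangles.
rank ∂_0 = 0, rank ∂_1 = 9 ⇒ b_0 = 10 − 0 − 9 = 1; all invariant factors of ∂_1 are 1 so no torsion. So H_0 ≅ Z.
rank ∂_1 = 9, rank ∂_2 = 20 ⇒ b_1 = 30 − 9 − 20 = 1; ∂_2 has invariant factor(s) [2] giving torsion. So H_1 ≅ Z × Z/2.
rank ∂_2 = 20, rank ∂_3 = 0 ⇒ b_2 = 20 − 20 − 0 = 0. So H_2 ≅ 0.

H_0 = Z,  H_1 = Z × Z/2,  H_2 = 0.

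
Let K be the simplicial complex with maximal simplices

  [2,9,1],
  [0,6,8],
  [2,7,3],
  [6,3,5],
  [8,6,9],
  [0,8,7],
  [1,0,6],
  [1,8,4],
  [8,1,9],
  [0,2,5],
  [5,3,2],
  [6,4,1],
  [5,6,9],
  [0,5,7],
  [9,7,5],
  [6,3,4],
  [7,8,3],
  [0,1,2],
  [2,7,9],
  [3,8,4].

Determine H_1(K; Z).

Take the total order 0 < 1 < 2 < 3 < 4 < 5 < 6 < 7 < 8 < 9 on the vertex set. Then K (dimension 2) consists of the simplices:

  0-simplices (10): [0], [1], [2], [3], [4], [5], [6], [7], [8], [9]
  1-simplices (30): (30 of them)
  2-simplices (20): (20 of them)

giving chain groups C_0 ≅ Z^10, C_1 ≅ Z^30, C_2 ≅ Z^20.

Boundary ∂_1: C_1 → C_0 is given by ∂[p,q] = [q] − [p]. For instance
  ∂[3,7] = [7] − [3].
This gives a 10×30 integer matrix of rank 9; reducing to Smith normal form yields diagonal entries (1,1,1,1,1,1,1,1,1).

The boundary map ∂_2: C_2 → C_1 sends each 2-simplex [p,q,r] to [q,r] − [p,r] + [p,q]. For instance
  ∂[1,8,9] = [8,9] − [1,9] + [1,8],
  ∂[3,4,6] = [4,6] − [3,6] + [3,4].
As a 30×20 matrix over Z this has rank 20, with invariant factors (1,1,1,1,1,1,1,1,1,1,1,1,1,1,1,1,1,1,1,2).

From H_k ≅ ker(∂_k) / im(∂_{k+1}) we obtain:

  H_1: rank ker ∂_1 − rank ∂_2 = (30 − 9) − 20 = 1, and ∂_2 has invariant factor 2 > 1, so H_1 ≅ Z ⊕ Z/2Z.

H_1 = Z ⊕ Z/2Z.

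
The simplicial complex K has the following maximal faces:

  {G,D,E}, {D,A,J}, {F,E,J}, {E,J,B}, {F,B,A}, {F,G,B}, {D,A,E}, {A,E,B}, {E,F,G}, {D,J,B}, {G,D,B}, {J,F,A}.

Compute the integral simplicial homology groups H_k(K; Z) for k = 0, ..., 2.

H_0 ≅ Z,  H_1 ≅ Z_2,  H_2 = 0.

Fix the vertex order A < B < D < E < F < G < J and write every simplex with vertices in increasing order. Then dim K = 2 and the simplices of K are:

  0-simplices (7): A, B, D, E, F, G, J
  1-simplices (18): AB, AD, AE, AF, AJ, BD, BE, BF, BG, BJ, DE, DG, DJ, EF, EG, EJ, FG, FJ
  2-simplices (12): ABE, ABF, ADE, ADJ, AFJ, BDG, BDJ, BEJ, BFG, DEG, EFG, EFJ

so the chain groups are C_0 ≅ Z^7, C_1 ≅ Z^18, C_2 ≅ Z^12.

Boundary ∂_1: C_1 → C_0 sends each edge [p,q] (with p < q) to q − p.
The 7×18 boundary matrix has rank 6 and Smith normal form diag(1,1,1,1,1,1).

The boundary map ∂_2: C_2 → C_1 maps a triangle to the signed sum of its edges. For instance
  ∂BFG = FG − BG + BF,
  ∂ABE = BE − AE + AB.
This gives a 18×12 integer matrix of rank 12; reducing to Smith normal form yields diagonal entries (1,1,1,1,1,1,1,1,1,1,1,2).

Reading off H_k = ker ∂_k / im ∂_{k+1}:

  H_0: rank C_0 − rank ∂_1 = 7 − 6 = 1, and the invariant factors of ∂_1 are all 1, so H_0 ≅ Z.
  H_1: rank ker ∂_1 − rank ∂_2 = (18 − 6) − 12 = 0, and ∂_2 has invariant factor 2 > 1, so H_1 ≅ Z_2.
  H_2: rank ker ∂_2 − rank ∂_3 = (12 − 12) − 0 = 0, and there is no ∂_3, so H_2 ≅ 0.

(K is a triangulation of the real projective plane RP^2.)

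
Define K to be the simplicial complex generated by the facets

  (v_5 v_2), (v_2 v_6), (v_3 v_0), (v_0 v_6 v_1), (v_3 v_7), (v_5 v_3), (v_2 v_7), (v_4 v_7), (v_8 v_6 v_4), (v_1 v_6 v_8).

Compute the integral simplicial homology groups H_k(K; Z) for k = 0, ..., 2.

H_0 = Z,  H_1 = Z^3,  H_2 = 0.

Fix the vertex order v_0 < v_1 < v_2 < v_3 < v_4 < v_5 < v_6 < v_7 < v_8 and write every simplex with vertices in increasing order. Then dim K = 2 and the simplices of K are:

  0-simplices (9): [v_0], [v_1], [v_2], [v_3], [v_4], [v_5], [v_6], [v_7], [v_8]
  1-simplices (14): [v_0,v_1], [v_0,v_3], [v_0,v_6], [v_1,v_6], [v_1,v_8], [v_2,v_5], [v_2,v_6], [v_2,v_7], [v_3,v_5], [v_3,v_7], [v_4,v_6], [v_4,v_7], [v_4,v_8], [v_6,v_8]
  2-simplices (3): [v_0,v_1,v_6], [v_1,v_6,v_8], [v_4,v_6,v_8]

Hence C_0 ≅ Z^9, C_1 ≅ Z^14, C_2 ≅ Z^3.

Boundary ∂_1: C_1 → C_0 is given by ∂[p,q] = [q] − [p]. For instance
  ∂[v_3,v_5] = [v_5] − [v_3].
The 9×14 boundary matrix has rank 8 and Smith normal form diag(1,1,1,1,1,1,1,1).

∂_2: C_2 → C_1 acts by ∂[p,q,r] = [q,r] − [p,r] + [p,q]. For instance
  ∂[v_1,v_6,v_8] = [v_6,v_8] − [v_1,v_8] + [v_1,v_6],
  ∂[v_0,v_1,v_6] = [v_1,v_6] − [v_0,v_6] + [v_0,v_1].
As a 14×3 matrix over Z this has rank 3, with invariant factors (1,1,1).

Now H_k = ker ∂_k / im ∂_{k+1}, so:

  H_0: rank C_0 − rank ∂_1 = 9 − 8 = 1, and the invariant factors of ∂_1 are all 1, so H_0 = Z.
  H_1: rank ker ∂_1 − rank ∂_2 = (14 − 8) − 3 = 3, and the invariant factors of ∂_2 are all 1, so H_1 = Z^3.
  H_2: rank ker ∂_2 − rank ∂_3 = (3 − 3) − 0 = 0, and there is no ∂_3, so H_2 = 0.

As a check, the Euler characteristic is 9 − 14 + 3 = -2, which agrees with 1 − 3 + 0 = -2.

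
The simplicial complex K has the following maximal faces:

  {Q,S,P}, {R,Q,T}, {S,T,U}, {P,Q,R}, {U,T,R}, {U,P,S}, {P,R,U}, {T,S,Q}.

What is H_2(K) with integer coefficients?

Take the total order P < Q < R < S < T < U on the vertex set. Then K (dimension 2) consists of the simplices:

  0-simplices (6): P, Q, R, S, T, U
  1-simplices (12): PQ, PR, PS, PU, QR, QS, QT, RT, RU, ST, SU, TU
  2-simplices (8): PQR, PQS, PRU, PSU, QRT, QST, RTU, STU

Hence C_0 ≅ Z^6, C_1 ≅ Z^12, C_2 ≅ Z^8.

The boundary map ∂_1: C_1 → C_0 maps an edge to its endpoints' difference, ∂[p,q] = q − p.
The 6×12 boundary matrix has rank 5 and Smith normal form diag(1,1,1,1,1).

The boundary map ∂_2: C_2 → C_1 acts by ∂[p,q,r] = [q,r] − [p,r] + [p,q]. For instance
  ∂RTU = TU − RU + RT,
  ∂PSU = SU − PU + PS.
The resulting 12×8 matrix has rank 7, and its Smith normal form has invariant factors (1,1,1,1,1,1,1).

Now H_k = ker ∂_k / im ∂_{k+1}, so:

  H_2: rank ker ∂_2 − rank ∂_3 = (8 − 7) − 0 = 1, and there is no ∂_3, so H_2 = Z.

H_2 = Z.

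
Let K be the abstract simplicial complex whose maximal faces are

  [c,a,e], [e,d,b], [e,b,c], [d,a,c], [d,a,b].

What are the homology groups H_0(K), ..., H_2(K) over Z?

Order the vertices as a < b < c < d < e. Listing each simplex with vertices in this order, K has dimension 2 with simplices:

  0-simplices (5): a, b, c, d, e
  1-simplices (10): ab, ac, ad, ae, bc, bd, be, cd, ce, de
  2-simplices (5): abd, acd, ace, bce, bde

giving chain groups C_0 ≅ Z^5, C_1 ≅ Z^10, C_2 ≅ Z^5.

∂_1: C_1 → C_0 sends each edge [p,q] (with p < q) to q − p.
The 5×10 boundary matrix has rank 4 and Smith normal form diag(1,1,1,1).

Boundary ∂_2: C_2 → C_1 maps a triangle to the signed sum of its edges. For instance
  ∂ace = ce − ae + ac,
  ∂acd = cd − ad + ac.
The resulting 10×5 matrix has rank 5, and its Smith normal form has invariant factors (1,1,1,1,1).

Computing H_k = (kernel of ∂_k) / (image of ∂_{k+1}):

  H_0: rank C_0 − rank ∂_1 = 5 − 4 = 1, and the invariant factors of ∂_1 are all 1, so H_0 ≅ Z.
  H_1: rank ker ∂_1 − rank ∂_2 = (10 − 4) − 5 = 1, and the invariant factors of ∂_2 are all 1, so H_1 ≅ Z.
  H_2: rank ker ∂_2 − rank ∂_3 = (5 − 5) − 0 = 0, and there is no ∂_3, so H_2 ≅ 0.

H_0 = Z,  H_1 = Z,  H_2 = 0.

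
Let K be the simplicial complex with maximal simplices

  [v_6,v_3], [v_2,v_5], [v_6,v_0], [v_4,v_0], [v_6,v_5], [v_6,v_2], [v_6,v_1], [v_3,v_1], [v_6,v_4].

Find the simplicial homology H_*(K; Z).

Take the total order v_0 < v_1 < v_2 < v_3 < v_4 < v_5 < v_6 on the vertex set. Then K (dimension 1) consists of the simplices:

  0-simplices (7): [v_0], [v_1], [v_2], [v_3], [v_4], [v_5], [v_6]
  1-simplices (9): [v_0,v_4], [v_0,v_6], [v_1,v_3], [v_1,v_6], [v_2,v_5], [v_2,v_6], [v_3,v_6], [v_4,v_6], [v_5,v_6]

giving chain groups C_0 ≅ Z^7, C_1 ≅ Z^9.

The boundary map ∂_1: C_1 → C_0 sends each edge [p,q] (with p < q) to q − p.
The 7×9 boundary matrix has rank 6 and Smith normal form diag(1,1,1,1,1,1).

From H_k ≅ ker(∂_k) / im(∂_{k+1}) we obtain:

  H_0: rank C_0 − rank ∂_1 = 7 − 6 = 1, and the invariant factors of ∂_1 are all 1, so H_0 ≅ Z.
  H_1: rank ker ∂_1 − rank ∂_2 = (9 − 6) − 0 = 3, and there is no ∂_2, so H_1 ≅ Z^3.

H_0 = Z,  H_1 = Z^3.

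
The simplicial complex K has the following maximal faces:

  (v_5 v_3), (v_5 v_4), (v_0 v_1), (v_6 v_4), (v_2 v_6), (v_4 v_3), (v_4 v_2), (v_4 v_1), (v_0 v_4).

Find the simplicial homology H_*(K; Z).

H_0 = Z,  H_1 = Z^3.

Order the vertices as v_0 < v_1 < v_2 < v_3 < v_4 < v_5 < v_6. Listing each simplex with vertices in this order, K has dimension 1 with simplices:

  0-simplices (7): [v_0], [v_1], [v_2], [v_3], [v_4], [v_5], [v_6]
  1-simplices (9): [v_0,v_1], [v_0,v_4], [v_1,v_4], [v_2,v_4], [v_2,v_6], [v_3,v_4], [v_3,v_5], [v_4,v_5], [v_4,v_6]

so the chain groups are C_0 ≅ Z^7, C_1 ≅ Z^9.

The boundary map ∂_1: C_1 → C_0 sends each edge [p,q] (with p < q) to q − p.
The resulting 7×9 matrix has rank 6, and its Smith normal form has invariant factors (1,1,1,1,1,1).

Reading off H_k = ker ∂_k / im ∂_{k+1}:

  H_0: rank C_0 − rank ∂_1 = 7 − 6 = 1, and the invariant factors of ∂_1 are all 1, so H_0 ≅ Z.
  H_1: rank ker ∂_1 − rank ∂_2 = (9 − 6) − 0 = 3, and there is no ∂_2, so H_1 ≅ Z^3.

As a check, the Euler characteristic is 7 − 9 = -2, which agrees with 1 − 3 = -2.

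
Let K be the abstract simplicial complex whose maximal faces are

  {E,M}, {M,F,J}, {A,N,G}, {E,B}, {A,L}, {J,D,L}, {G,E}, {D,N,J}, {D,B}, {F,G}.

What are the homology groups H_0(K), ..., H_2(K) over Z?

Fix the vertex order A < B < D < E < F < G < J < L < M < N and write every simplex with vertices in increasing order. Then dim K = 2 and the simplices of K are:

  0-simplices (10): A, B, D, E, F, G, J, L, M, N
  1-simplices (17): AG, AL, AN, BD, BE, DJ, DL, DN, EG, EM, FG, FJ, FM, GN, JL, JM, JN
  2-simplices (4): AGN, DJL, DJN, FJM

Hence C_0 ≅ Z^10, C_1 ≅ Z^17, C_2 ≅ Z^4.

∂_1: C_1 → C_0 sends each edge [p,q] (with p < q) to q − p. For instance
  ∂JL = L − J.
This gives a 10×17 integer matrix of rank 9; reducing to Smith normal form yields diagonal entries (1,1,1,1,1,1,1,1,1).

∂_2: C_2 → C_1 maps a triangle to the signed sum of its edges. For instance
  ∂AGN = GN − AN + AG,
  ∂DJN = JN − DN + DJ.
This gives a 17×4 integer matrix of rank 4; reducing to Smith normal form yields diagonal entries (1,1,1,1).

Now H_k = ker ∂_k / im ∂_{k+1}, so:

  H_0: rank C_0 − rank ∂_1 = 10 − 9 = 1, and the invariant factors of ∂_1 are all 1, so H_0 = Z.
  H_1: rank ker ∂_1 − rank ∂_2 = (17 − 9) − 4 = 4, and the invariant factors of ∂_2 are all 1, so H_1 = Z^4.
  H_2: rank ker ∂_2 − rank ∂_3 = (4 − 4) − 0 = 0, and there is no ∂_3, so H_2 = 0.

As a check, the Euler characteristic is 10 − 17 + 4 = -3, which agrees with 1 − 4 + 0 = -3.

H_0 ≅ Z,  H_1 ≅ Z^4,  H_2 = 0.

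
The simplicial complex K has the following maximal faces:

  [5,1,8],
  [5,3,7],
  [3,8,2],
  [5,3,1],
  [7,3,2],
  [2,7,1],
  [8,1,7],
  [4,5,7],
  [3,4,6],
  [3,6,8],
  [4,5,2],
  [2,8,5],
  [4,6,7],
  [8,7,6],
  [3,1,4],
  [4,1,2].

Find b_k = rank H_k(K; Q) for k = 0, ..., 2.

b_0 = 1, b_1 = 2, b_2 = 1.

K has 8 vertices, 24 edges, 16 triangles.
rank ∂_0 = 0, rank ∂_1 = 7 ⇒ b_0 = 8 − 0 − 7 = 1; all invariant factors of ∂_1 are 1 so no torsion. So H_0 ≅ Z.
rank ∂_1 = 7, rank ∂_2 = 15 ⇒ b_1 = 24 − 7 − 15 = 2; all invariant factors of ∂_2 are 1 so no torsion. So H_1 ≅ Z^2.
rank ∂_2 = 15, rank ∂_3 = 0 ⇒ b_2 = 16 − 15 − 0 = 1. So H_2 ≅ Z.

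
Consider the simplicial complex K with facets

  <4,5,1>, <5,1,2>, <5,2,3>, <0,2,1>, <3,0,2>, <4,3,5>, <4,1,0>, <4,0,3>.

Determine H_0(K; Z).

H_0 ≅ Z.

We work with the vertex ordering 0 < 1 < 2 < 3 < 4 < 5. The simplices of K, each written with vertices in increasing order, are:

  0-simplices (6): [0], [1], [2], [3], [4], [5]
  1-simplices (12): [0,1], [0,2], [0,3], [0,4], [1,2], [1,4], [1,5], [2,3], [2,5], [3,4], [3,5], [4,5]
  2-simplices (8): [0,1,2], [0,1,4], [0,2,3], [0,3,4], [1,2,5], [1,4,5], [2,3,5], [3,4,5]

Hence C_0 ≅ Z^6, C_1 ≅ Z^12, C_2 ≅ Z^8.

Boundary ∂_1: C_1 → C_0 is given by ∂[p,q] = [q] − [p].
This gives a 6×12 integer matrix of rank 5; reducing to Smith normal form yields diagonal entries (1,1,1,1,1).

∂_2: C_2 → C_1 acts by ∂[p,q,r] = [q,r] − [p,r] + [p,q]. For instance
  ∂[0,3,4] = [3,4] − [0,4] + [0,3],
  ∂[0,2,3] = [2,3] − [0,3] + [0,2].
The resulting 12×8 matrix has rank 7, and its Smith normal form has invariant factors (1,1,1,1,1,1,1).

Computing H_k = (kernel of ∂_k) / (image of ∂_{k+1}):

  H_0: rank C_0 − rank ∂_1 = 6 − 5 = 1, and the invariant factors of ∂_1 are all 1, so H_0 = Z.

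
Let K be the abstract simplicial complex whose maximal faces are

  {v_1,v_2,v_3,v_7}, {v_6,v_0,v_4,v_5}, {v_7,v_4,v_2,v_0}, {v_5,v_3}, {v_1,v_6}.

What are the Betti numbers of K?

Order the vertices as v_0 < v_1 < v_2 < v_3 < v_4 < v_5 < v_6 < v_7. Listing each simplex with vertices in this order, K has dimension 3 with simplices:

  0-simplices (8): [v_0], [v_1], [v_2], [v_3], [v_4], [v_5], [v_6], [v_7]
  1-simplices (18): (18 of them)
  2-simplices (12): (12 of them)
  3-simplices (3): [v_0,v_2,v_4,v_7], [v_0,v_4,v_5,v_6], [v_1,v_2,v_3,v_7]

Hence C_0 ≅ Z^8, C_1 ≅ Z^18, C_2 ≅ Z^12, C_3 ≅ Z^3.

Boundary ∂_1: C_1 → C_0 sends each edge [p,q] (with p < q) to q − p. For instance
  ∂[v_3,v_5] = [v_5] − [v_3].
As a 8×18 matrix over Z this has rank 7, with invariant factors (1,1,1,1,1,1,1).

Boundary ∂_2: C_2 → C_1 maps a triangle to the signed sum of its edges. For instance
  ∂[v_0,v_2,v_7] = [v_2,v_7] − [v_0,v_7] + [v_0,v_2],
  ∂[v_1,v_3,v_7] = [v_3,v_7] − [v_1,v_7] + [v_1,v_3].
As a 18×12 matrix over Z this has rank 9, with invariant factors (1,1,1,1,1,1,1,1,1).

∂_3: C_3 → C_2 sends each 3-simplex σ to the alternating sum Σ_i (−1)^i (σ with its i-th vertex removed). For instance
  ∂[v_0,v_2,v_4,v_7] = [v_2,v_4,v_7] − [v_0,v_4,v_7] + [v_0,v_2,v_7] − [v_0,v_2,v_4],
  ∂[v_0,v_4,v_5,v_6] = [v_4,v_5,v_6] − [v_0,v_5,v_6] + [v_0,v_4,v_6] − [v_0,v_4,v_5].
This gives a 12×3 integer matrix of rank 3; reducing to Smith normal form yields diagonal entries (1,1,1).

Now H_k = ker ∂_k / im ∂_{k+1}, so:

  H_0: rank C_0 − rank ∂_1 = 8 − 7 = 1, and the invariant factors of ∂_1 are all 1, so H_0 = Z.
  H_1: rank ker ∂_1 − rank ∂_2 = (18 − 7) − 9 = 2, and the invariant factors of ∂_2 are all 1, so H_1 = Z^2.
  H_2: rank ker ∂_2 − rank ∂_3 = (12 − 9) − 3 = 0, and the invariant factors of ∂_3 are all 1, so H_2 = 0.
  H_3: rank ker ∂_3 − rank ∂_4 = (3 − 3) − 0 = 0, and there is no ∂_4, so H_3 = 0.

As a check, the Euler characteristic is 8 − 18 + 12 − 3 = -1, which agrees with 1 − 2 + 0 − 0 = -1.

Hence the Betti numbers are b_0 = 1, b_1 = 2, b_2 = 0, b_3 = 0.

b_0 = 1, b_1 = 2, b_2 = 0, b_3 = 0.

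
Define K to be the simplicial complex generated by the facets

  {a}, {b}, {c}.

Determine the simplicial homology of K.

Order the vertices as a < b < c. Listing each simplex with vertices in this order, K has dimension 0 with simplices:

  0-simplices (3): a, b, c

so the chain groups are C_0 ≅ Z^3.

Reading off H_k = ker ∂_k / im ∂_{k+1}:

  H_0: rank C_0 − rank ∂_1 = 3 − 0 = 3, and there is no ∂_1, so H_0 ≅ Z^3.

H_0 ≅ Z^3.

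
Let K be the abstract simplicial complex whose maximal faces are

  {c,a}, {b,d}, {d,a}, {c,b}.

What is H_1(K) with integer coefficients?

H_1 = Z.

Take the total order a < b < c < d on the vertex set. Then K (dimension 1) consists of the simplices:

  0-simplices (4): a, b, c, d
  1-simplices (4): ac, ad, bc, bd

giving chain groups C_0 ≅ Z^4, C_1 ≅ Z^4.

The boundary map ∂_1: C_1 → C_0 sends each edge [p,q] (with p < q) to q − p. For instance
  ∂bd = d − b.
The resulting 4×4 matrix has rank 3, and its Smith normal form has invariant factors (1,1,1).

From H_k ≅ ker(∂_k) / im(∂_{k+1}) we obtain:

  H_1: rank ker ∂_1 − rank ∂_2 = (4 − 3) − 0 = 1, and there is no ∂_2, so H_1 = Z.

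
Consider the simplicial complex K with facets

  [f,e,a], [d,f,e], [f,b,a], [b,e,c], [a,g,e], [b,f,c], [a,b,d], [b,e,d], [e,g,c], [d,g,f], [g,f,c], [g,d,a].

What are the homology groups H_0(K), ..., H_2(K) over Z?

H_0 = Z,  H_1 = Z_2,  H_2 = 0.

We work with the vertex ordering a < b < c < d < e < f < g. The simplices of K, each written with vertices in increasing order, are:

  0-simplices (7): a, b, c, d, e, f, g
  1-simplices (18): ab, ad, ae, af, ag, bc, bd, be, bf, ce, cf, cg, de, df, dg, ef, eg, fg
  2-simplices (12): abd, abf, adg, aef, aeg, bce, bcf, bde, ceg, cfg, def, dfg

Hence C_0 ≅ Z^7, C_1 ≅ Z^18, C_2 ≅ Z^12.

Boundary ∂_1: C_1 → C_0 sends each edge [p,q] (with p < q) to q − p.
As a 7×18 matrix over Z this has rank 6, with invariant factors (1,1,1,1,1,1).

The boundary map ∂_2: C_2 → C_1 maps a triangle to the signed sum of its edges. For instance
  ∂cfg = fg − cg + cf,
  ∂abd = bd − ad + ab.
This gives a 18×12 integer matrix of rank 12; reducing to Smith normal form yields diagonal entries (1,1,1,1,1,1,1,1,1,1,1,2).

Computing H_k = (kernel of ∂_k) / (image of ∂_{k+1}):

  H_0: rank C_0 − rank ∂_1 = 7 − 6 = 1, and the invariant factors of ∂_1 are all 1, so H_0 ≅ Z.
  H_1: rank ker ∂_1 − rank ∂_2 = (18 − 6) − 12 = 0, and ∂_2 has invariant factor 2 > 1, so H_1 ≅ Z_2.
  H_2: rank ker ∂_2 − rank ∂_3 = (12 − 12) − 0 = 0, and there is no ∂_3, so H_2 ≅ 0.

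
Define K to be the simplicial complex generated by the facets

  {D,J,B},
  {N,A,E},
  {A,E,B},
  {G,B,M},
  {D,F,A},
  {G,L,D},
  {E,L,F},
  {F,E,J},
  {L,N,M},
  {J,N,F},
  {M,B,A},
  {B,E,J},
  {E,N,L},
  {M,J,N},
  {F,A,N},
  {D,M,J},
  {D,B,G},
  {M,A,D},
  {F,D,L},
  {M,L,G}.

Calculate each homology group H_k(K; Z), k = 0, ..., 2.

Order the vertices as A < B < D < E < F < G < J < L < M < N. Listing each simplex with vertices in this order, K has dimension 2 with simplices:

  0-simplices (10): A, B, D, E, F, G, J, L, M, N
  1-simplices (30): AB, AD, AE, AF, AM, AN, BD, BE, BG, BJ, BM, DF, DG, DJ, DL, DM, EF, EJ, EL, EN, FJ, FL, FN, GL, GM, JM, JN, LM, LN, MN
  2-simplices (20): ABE, ABM, ADF, ADM, AEN, AFN, BDG, BDJ, BEJ, BGM, DFL, DGL, DJM, EFJ, EFL, ELN, FJN, GLM, JMN, LMN

giving chain groups C_0 ≅ Z^10, C_1 ≅ Z^30, C_2 ≅ Z^20.

Boundary ∂_1: C_1 → C_0 is given by ∂[p,q] = [q] − [p]. For instance
  ∂FN = N − F.
This gives a 10×30 integer matrix of rank 9; reducing to Smith normal form yields diagonal entries (1,1,1,1,1,1,1,1,1).

∂_2: C_2 → C_1 maps a triangle to the signed sum of its edges. For instance
  ∂DFL = FL − DL + DF,
  ∂DJM = JM − DM + DJ.
The 30×20 boundary matrix has rank 20 and Smith normal form diag(1,1,1,1,1,1,1,1,1,1,1,1,1,1,1,1,1,1,1,2).

Computing H_k = (kernel of ∂_k) / (image of ∂_{k+1}):

  H_0: rank C_0 − rank ∂_1 = 10 − 9 = 1, and the invariant factors of ∂_1 are all 1, so H_0 = Z.
  H_1: rank ker ∂_1 − rank ∂_2 = (30 − 9) − 20 = 1, and ∂_2 has invariant factor 2 > 1, so H_1 = Z ⊕ Z/2.
  H_2: rank ker ∂_2 − rank ∂_3 = (20 − 20) − 0 = 0, and there is no ∂_3, so H_2 = 0.

H_0 ≅ Z,  H_1 ≅ Z ⊕ Z/2,  H_2 = 0.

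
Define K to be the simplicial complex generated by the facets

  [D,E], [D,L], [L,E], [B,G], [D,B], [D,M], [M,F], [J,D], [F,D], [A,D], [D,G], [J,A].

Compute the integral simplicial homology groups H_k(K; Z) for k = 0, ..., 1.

We work with the vertex ordering A < B < D < E < F < G < J < L < M. The simplices of K, each written with vertices in increasing order, are:

  0-simplices (9): A, B, D, E, F, G, J, L, M
  1-simplices (12): AD, AJ, BD, BG, DE, DF, DG, DJ, DL, DM, EL, FM

so the chain groups are C_0 ≅ Z^9, C_1 ≅ Z^12.

Boundary ∂_1: C_1 → C_0 is given by ∂[p,q] = [q] − [p].
As a 9×12 matrix over Z this has rank 8, with invariant factors (1,1,1,1,1,1,1,1).

From H_k ≅ ker(∂_k) / im(∂_{k+1}) we obtain:

  H_0: rank C_0 − rank ∂_1 = 9 − 8 = 1, and the invariant factors of ∂_1 are all 1, so H_0 = Z.
  H_1: rank ker ∂_1 − rank ∂_2 = (12 − 8) − 0 = 4, and there is no ∂_2, so H_1 = Z^4.

H_0 = Z,  H_1 = Z^4.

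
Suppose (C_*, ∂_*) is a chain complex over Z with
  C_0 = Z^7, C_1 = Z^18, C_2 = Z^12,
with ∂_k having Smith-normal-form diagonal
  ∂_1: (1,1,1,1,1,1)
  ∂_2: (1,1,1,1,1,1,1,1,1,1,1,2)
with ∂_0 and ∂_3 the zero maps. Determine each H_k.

H_0: b_0 = 7 − 0 − 6 = 1; torsion from ∂_1 factors > 1: none. So H_0 ≅ Z.
H_1: b_1 = 18 − 6 − 12 = 0; torsion from ∂_2 factors > 1: [2]. So H_1 ≅ Z/2.
H_2: b_2 = 12 − 12 − 0 = 0; torsion from ∂_3 factors > 1: none. So H_2 ≅ 0.

H_0 ≅ Z,  H_1 ≅ Z/2,  H_2 = 0.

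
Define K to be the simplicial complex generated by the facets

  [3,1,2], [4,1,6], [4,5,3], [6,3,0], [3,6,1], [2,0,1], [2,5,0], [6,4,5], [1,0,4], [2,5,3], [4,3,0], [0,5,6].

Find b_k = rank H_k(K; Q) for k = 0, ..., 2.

b_0 = 1, b_1 = 0, b_2 = 0.

Take the total order 0 < 1 < 2 < 3 < 4 < 5 < 6 on the vertex set. Then K (dimension 2) consists of the simplices:

  0-simplices (7): [0], [1], [2], [3], [4], [5], [6]
  1-simplices (18): [0,1], [0,2], [0,3], [0,4], [0,5], [0,6], [1,2], [1,3], [1,4], [1,6], [2,3], [2,5], [3,4], [3,5], [3,6], [4,5], [4,6], [5,6]
  2-simplices (12): [0,1,2], [0,1,4], [0,2,5], [0,3,4], [0,3,6], [0,5,6], [1,2,3], [1,3,6], [1,4,6], [2,3,5], [3,4,5], [4,5,6]

giving chain groups C_0 ≅ Z^7, C_1 ≅ Z^18, C_2 ≅ Z^12.

∂_1: C_1 → C_0 maps an edge to its endpoints' difference, ∂[p,q] = q − p.
This gives a 7×18 integer matrix of rank 6; reducing to Smith normal form yields diagonal entries (1,1,1,1,1,1).

Boundary ∂_2: C_2 → C_1 sends each 2-simplex [p,q,r] to [q,r] − [p,r] + [p,q]. For instance
  ∂[0,1,4] = [1,4] − [0,4] + [0,1],
  ∂[0,5,6] = [5,6] − [0,6] + [0,5].
As a 18×12 matrix over Z this has rank 12, with invariant factors (1,1,1,1,1,1,1,1,1,1,1,2).

Now H_k = ker ∂_k / im ∂_{k+1}, so:

  H_0: rank C_0 − rank ∂_1 = 7 − 6 = 1, and the invariant factors of ∂_1 are all 1, so H_0 ≅ Z.
  H_1: rank ker ∂_1 − rank ∂_2 = (18 − 6) − 12 = 0, and ∂_2 has invariant factor 2 > 1, so H_1 ≅ Z/2.
  H_2: rank ker ∂_2 − rank ∂_3 = (12 − 12) − 0 = 0, and there is no ∂_3, so H_2 ≅ 0.

As a check, the Euler characteristic is 7 − 18 + 12 = 1, which agrees with 1 − 0 + 0 = 1.
(K is a triangulation of the real projective plane RP^2.)

Hence the Betti numbers are b_0 = 1, b_1 = 0, b_2 = 0.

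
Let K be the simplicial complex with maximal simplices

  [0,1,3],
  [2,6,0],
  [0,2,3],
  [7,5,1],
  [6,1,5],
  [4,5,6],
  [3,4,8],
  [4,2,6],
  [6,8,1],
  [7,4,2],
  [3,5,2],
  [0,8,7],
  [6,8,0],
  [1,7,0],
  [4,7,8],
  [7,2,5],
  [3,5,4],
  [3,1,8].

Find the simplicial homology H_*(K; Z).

H_0 ≅ Z,  H_1 ≅ Z ⊕ Z/2Z,  H_2 = 0.

K has 9 vertices, 27 edges, 18 triangles.
rank ∂_0 = 0, rank ∂_1 = 8 ⇒ b_0 = 9 − 0 − 8 = 1; all invariant factors of ∂_1 are 1 so no torsion. So H_0 ≅ Z.
rank ∂_1 = 8, rank ∂_2 = 18 ⇒ b_1 = 27 − 8 − 18 = 1; ∂_2 has invariant factor(s) [2] giving torsion. So H_1 ≅ Z ⊕ Z/2Z.
rank ∂_2 = 18, rank ∂_3 = 0 ⇒ b_2 = 18 − 18 − 0 = 0. So H_2 ≅ 0.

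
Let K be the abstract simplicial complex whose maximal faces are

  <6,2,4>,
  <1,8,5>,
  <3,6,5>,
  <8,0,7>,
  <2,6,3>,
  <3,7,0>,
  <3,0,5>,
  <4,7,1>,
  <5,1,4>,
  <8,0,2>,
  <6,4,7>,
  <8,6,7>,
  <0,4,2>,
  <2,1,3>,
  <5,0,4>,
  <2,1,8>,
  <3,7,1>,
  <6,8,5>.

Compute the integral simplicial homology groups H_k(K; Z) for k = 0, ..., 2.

Take the total order 0 < 1 < 2 < 3 < 4 < 5 < 6 < 7 < 8 on the vertex set. Then K (dimension 2) consists of the simplices:

  0-simplices (9): [0], [1], [2], [3], [4], [5], [6], [7], [8]
  1-simplices (27): (27 of them)
  2-simplices (18): [0,2,4], [0,2,8], [0,3,5], [0,3,7], [0,4,5], [0,7,8], [1,2,3], [1,2,8], [1,3,7], [1,4,5], [1,4,7], [1,5,8], [2,3,6], [2,4,6], [3,5,6], [4,6,7], [5,6,8], [6,7,8]

giving chain groups C_0 ≅ Z^9, C_1 ≅ Z^27, C_2 ≅ Z^18.

Boundary ∂_1: C_1 → C_0 maps an edge to its endpoints' difference, ∂[p,q] = q − p. For instance
  ∂[4,6] = [6] − [4].
As a 9×27 matrix over Z this has rank 8, with invariant factors (1,1,1,1,1,1,1,1).

∂_2: C_2 → C_1 sends each 2-simplex [p,q,r] to [q,r] − [p,r] + [p,q]. For instance
  ∂[4,6,7] = [6,7] − [4,7] + [4,6],
  ∂[2,3,6] = [3,6] − [2,6] + [2,3].
As a 27×18 matrix over Z this has rank 17, with invariant factors (1,1,1,1,1,1,1,1,1,1,1,1,1,1,1,1,1).

Now H_k = ker ∂_k / im ∂_{k+1}, so:

  H_0: rank C_0 − rank ∂_1 = 9 − 8 = 1, and the invariant factors of ∂_1 are all 1, so H_0 ≅ Z.
  H_1: rank ker ∂_1 − rank ∂_2 = (27 − 8) − 17 = 2, and the invariant factors of ∂_2 are all 1, so H_1 ≅ Z^2.
  H_2: rank ker ∂_2 − rank ∂_3 = (18 − 17) − 0 = 1, and there is no ∂_3, so H_2 ≅ Z.

As a check, the Euler characteristic is 9 − 27 + 18 = 0, which agrees with 1 − 2 + 1 = 0.

H_0 ≅ Z,  H_1 ≅ Z^2,  H_2 ≅ Z.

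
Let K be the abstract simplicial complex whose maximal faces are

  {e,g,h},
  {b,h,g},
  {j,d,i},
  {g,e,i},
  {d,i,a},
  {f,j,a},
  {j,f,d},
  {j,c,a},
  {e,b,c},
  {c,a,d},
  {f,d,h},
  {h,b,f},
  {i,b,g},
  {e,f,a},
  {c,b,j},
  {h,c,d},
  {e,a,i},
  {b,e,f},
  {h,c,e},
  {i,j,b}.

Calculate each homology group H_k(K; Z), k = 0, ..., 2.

Order the vertices as a < b < c < d < e < f < g < h < i < j. Listing each simplex with vertices in this order, K has dimension 2 with simplices:

  0-simplices (10): a, b, c, d, e, f, g, h, i, j
  1-simplices (30): ac, ad, ae, af, ai, aj, bc, be, bf, bg, bh, bi, bj, cd, ce, ch, cj, df, dh, di, dj, ef, eg, eh, ei, fh, fj, gh, gi, ij
  2-simplices (20): acd, acj, adi, aef, aei, afj, bce, bcj, bef, bfh, bgh, bgi, bij, cdh, ceh, dfh, dfj, dij, egh, egi

so the chain groups are C_0 ≅ Z^10, C_1 ≅ Z^30, C_2 ≅ Z^20.

∂_1: C_1 → C_0 sends each edge [p,q] (with p < q) to q − p. For instance
  ∂eh = h − e.
As a 10×30 matrix over Z this has rank 9, with invariant factors (1,1,1,1,1,1,1,1,1).

The boundary map ∂_2: C_2 → C_1 sends each 2-simplex [p,q,r] to [q,r] − [p,r] + [p,q]. For instance
  ∂bgi = gi − bi + bg,
  ∂adi = di − ai + ad.
As a 30×20 matrix over Z this has rank 20, with invariant factors (1,1,1,1,1,1,1,1,1,1,1,1,1,1,1,1,1,1,1,2).

Reading off H_k = ker ∂_k / im ∂_{k+1}:

  H_0: rank C_0 − rank ∂_1 = 10 − 9 = 1, and the invariant factors of ∂_1 are all 1, so H_0 = Z.
  H_1: rank ker ∂_1 − rank ∂_2 = (30 − 9) − 20 = 1, and ∂_2 has invariant factor 2 > 1, so H_1 = Z ⊕ Z/2.
  H_2: rank ker ∂_2 − rank ∂_3 = (20 − 20) − 0 = 0, and there is no ∂_3, so H_2 = 0.

As a check, the Euler characteristic is 10 − 30 + 20 = 0, which agrees with 1 − 1 + 0 = 0.

H_0 ≅ Z,  H_1 ≅ Z ⊕ Z/2,  H_2 = 0.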